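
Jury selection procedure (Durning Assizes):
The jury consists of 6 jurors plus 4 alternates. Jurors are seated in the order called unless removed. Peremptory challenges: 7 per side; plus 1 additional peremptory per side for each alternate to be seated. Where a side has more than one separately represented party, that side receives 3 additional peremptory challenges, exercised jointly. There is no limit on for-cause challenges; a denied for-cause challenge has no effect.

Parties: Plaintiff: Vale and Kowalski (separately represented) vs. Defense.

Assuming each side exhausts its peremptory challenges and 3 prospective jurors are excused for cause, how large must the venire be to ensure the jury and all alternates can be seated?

Seats to fill: 6 + 4 alternates = 10.
Peremptories — Plaintiff: 7 + 1×4 + 3 = 14; Defense: 7 + 1×4 = 11; total 25.
For-cause removals: 3.
Minimum venire: 10 + 25 + 3 = 38.

38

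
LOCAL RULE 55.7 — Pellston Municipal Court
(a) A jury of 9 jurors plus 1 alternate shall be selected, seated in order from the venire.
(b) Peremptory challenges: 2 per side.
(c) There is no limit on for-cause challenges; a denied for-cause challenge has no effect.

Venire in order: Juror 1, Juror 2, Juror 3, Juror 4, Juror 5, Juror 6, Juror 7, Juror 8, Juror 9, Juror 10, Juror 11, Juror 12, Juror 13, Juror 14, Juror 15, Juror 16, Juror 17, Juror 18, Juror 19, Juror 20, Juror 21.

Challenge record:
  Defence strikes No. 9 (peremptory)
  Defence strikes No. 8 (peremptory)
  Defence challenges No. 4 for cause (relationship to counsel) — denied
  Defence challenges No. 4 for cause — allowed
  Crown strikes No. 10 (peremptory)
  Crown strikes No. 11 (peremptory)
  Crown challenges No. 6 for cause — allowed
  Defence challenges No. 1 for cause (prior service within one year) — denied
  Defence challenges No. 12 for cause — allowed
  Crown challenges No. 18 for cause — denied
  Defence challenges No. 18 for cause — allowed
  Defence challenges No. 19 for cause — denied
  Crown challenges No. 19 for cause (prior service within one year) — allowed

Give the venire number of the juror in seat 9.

Removed: #4, #6, #8, #9, #10, #11, #12, #18, #19. (#1 stays — for-cause denied.)
Seating in order: seats 1–9 → #1, #2, #3, #5, #7, #13, #14, #15, #16; alternates → #17.
So seat 9 is #16.

16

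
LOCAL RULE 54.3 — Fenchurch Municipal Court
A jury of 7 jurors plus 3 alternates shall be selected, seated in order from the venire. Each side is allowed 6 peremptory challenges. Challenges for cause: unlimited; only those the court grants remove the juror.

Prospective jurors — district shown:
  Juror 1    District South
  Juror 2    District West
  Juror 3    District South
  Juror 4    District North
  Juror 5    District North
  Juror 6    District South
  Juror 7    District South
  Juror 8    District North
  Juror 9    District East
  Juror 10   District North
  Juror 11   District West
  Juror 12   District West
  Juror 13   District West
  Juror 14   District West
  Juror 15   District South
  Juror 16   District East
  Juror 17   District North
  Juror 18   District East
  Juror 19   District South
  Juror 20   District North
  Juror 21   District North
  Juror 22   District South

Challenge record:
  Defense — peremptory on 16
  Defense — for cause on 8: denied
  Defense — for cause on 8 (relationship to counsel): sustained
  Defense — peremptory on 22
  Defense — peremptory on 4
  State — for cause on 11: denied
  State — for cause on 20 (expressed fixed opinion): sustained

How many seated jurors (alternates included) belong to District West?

Removed: #4, #8, #16, #20, #22.
Seated (10 incl. alternates): #1, #2, #3, #5, #6, #7, #9, #10, #11, #12.
Of those, in District West: #2, #11, #12 → 3.

3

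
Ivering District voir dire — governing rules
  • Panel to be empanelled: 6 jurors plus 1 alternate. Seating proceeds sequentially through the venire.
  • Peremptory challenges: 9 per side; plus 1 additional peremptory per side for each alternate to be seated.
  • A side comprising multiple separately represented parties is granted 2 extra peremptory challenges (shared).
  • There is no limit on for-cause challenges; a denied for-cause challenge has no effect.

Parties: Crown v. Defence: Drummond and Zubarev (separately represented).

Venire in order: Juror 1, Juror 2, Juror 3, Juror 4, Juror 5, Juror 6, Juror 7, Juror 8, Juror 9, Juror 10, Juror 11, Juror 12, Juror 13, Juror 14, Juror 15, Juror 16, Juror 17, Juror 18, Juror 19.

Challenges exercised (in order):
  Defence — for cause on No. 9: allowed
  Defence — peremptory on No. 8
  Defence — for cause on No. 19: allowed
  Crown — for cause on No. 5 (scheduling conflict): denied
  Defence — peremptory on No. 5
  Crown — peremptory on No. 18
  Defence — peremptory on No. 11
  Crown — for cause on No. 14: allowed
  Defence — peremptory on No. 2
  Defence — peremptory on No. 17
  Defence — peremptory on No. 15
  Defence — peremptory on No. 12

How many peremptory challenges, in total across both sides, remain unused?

14

Crown allotment: 9 base + 1 × 1 alternate = 10. Defence allotment: 9 base + 1 × 1 alternate + 2 multi-party = 12.
Crown peremptories used: #18 — 1 (for-cause on #5, #14 don't count).
Defence peremptories used: #8, #5, #11, #2, #17, #15, #12 — 7 (for-cause on #9, #19 don't count).
Remaining: (10 − 1) + (12 − 7) = 14.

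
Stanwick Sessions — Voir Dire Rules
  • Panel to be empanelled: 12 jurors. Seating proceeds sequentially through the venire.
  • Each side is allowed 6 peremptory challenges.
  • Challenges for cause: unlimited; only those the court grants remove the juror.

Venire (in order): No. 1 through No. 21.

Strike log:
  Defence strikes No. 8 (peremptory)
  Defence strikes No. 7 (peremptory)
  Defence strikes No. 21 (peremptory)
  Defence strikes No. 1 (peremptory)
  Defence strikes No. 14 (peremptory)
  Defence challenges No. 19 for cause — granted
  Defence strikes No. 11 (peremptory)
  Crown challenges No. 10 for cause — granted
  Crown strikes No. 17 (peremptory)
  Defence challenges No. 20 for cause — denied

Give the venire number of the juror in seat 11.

Removed: #1, #7, #8, #10, #11, #14, #17, #19, #21. (#20 stays — for-cause denied.)
Filling seats in venire order through position 11: #2, #3, #4, #5, #6, #9, #12, #13, #15, #16, #18.
So seat 11 is #18.

18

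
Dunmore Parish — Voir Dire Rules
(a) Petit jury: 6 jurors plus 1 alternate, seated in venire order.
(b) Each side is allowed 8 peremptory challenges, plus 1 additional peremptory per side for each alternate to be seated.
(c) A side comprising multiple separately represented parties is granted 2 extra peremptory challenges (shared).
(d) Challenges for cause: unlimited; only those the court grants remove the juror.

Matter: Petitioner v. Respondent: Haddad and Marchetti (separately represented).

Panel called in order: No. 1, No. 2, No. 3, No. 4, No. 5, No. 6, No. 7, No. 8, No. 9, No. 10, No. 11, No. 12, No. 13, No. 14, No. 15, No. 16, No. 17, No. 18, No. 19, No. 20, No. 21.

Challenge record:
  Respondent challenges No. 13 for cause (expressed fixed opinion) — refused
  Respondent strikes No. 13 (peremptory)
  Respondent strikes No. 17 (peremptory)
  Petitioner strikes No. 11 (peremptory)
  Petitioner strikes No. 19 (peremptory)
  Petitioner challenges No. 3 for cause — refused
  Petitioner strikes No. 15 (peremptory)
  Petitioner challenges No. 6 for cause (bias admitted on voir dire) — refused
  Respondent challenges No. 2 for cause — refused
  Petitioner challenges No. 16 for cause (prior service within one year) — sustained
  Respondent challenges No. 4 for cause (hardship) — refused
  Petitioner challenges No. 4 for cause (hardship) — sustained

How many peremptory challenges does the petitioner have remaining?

Petitioner allotment: 8 base + 1 × 1 alternate = 9.
Petitioner peremptories used: #11, #19, #15 — 3 (for-cause on #3, #6, #16, #4 don't count).
Remaining: 9 − 3 = 6.

6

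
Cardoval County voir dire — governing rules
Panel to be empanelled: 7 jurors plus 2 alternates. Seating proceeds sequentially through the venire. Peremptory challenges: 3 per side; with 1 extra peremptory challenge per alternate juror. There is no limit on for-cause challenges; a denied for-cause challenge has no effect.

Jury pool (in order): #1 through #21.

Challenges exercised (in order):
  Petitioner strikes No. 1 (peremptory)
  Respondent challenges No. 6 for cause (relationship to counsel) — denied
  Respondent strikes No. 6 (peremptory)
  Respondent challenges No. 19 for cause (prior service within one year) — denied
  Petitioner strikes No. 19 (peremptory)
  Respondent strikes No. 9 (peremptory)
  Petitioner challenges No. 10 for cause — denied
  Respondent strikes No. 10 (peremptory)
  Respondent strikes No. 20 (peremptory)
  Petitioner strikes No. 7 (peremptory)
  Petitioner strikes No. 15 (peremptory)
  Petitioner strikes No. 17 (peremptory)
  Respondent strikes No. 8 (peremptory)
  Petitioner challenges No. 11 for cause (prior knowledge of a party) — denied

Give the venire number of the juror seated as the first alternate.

14

Removed: #1, #6, #7, #8, #9, #10, #15, #17, #19, #20. (#11 stays — for-cause denied.)
Seating in order: seats 1–7 → #2, #3, #4, #5, #11, #12, #13; alternates → #14, #16.
So alternate 1 is #14.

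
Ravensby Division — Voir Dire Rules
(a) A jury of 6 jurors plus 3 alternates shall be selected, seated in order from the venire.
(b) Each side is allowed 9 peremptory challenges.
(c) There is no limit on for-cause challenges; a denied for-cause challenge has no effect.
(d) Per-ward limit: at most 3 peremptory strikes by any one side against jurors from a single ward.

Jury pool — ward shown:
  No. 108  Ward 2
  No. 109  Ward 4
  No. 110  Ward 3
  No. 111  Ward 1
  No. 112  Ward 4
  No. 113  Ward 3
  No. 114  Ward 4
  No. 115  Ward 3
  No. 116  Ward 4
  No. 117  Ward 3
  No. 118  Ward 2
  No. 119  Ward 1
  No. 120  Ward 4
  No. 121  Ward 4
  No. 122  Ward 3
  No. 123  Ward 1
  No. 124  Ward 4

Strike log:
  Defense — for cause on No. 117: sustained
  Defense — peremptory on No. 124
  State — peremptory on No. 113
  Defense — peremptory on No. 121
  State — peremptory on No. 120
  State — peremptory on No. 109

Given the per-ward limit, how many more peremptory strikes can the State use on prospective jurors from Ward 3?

2

State peremptories so far: #113, #120, #109 — 3 of 9 used, 6 left overall.
Against Ward 3: #113 — 1 used; per-ward cap 3 leaves 2.
Binding limit: min(6, 2) = 2.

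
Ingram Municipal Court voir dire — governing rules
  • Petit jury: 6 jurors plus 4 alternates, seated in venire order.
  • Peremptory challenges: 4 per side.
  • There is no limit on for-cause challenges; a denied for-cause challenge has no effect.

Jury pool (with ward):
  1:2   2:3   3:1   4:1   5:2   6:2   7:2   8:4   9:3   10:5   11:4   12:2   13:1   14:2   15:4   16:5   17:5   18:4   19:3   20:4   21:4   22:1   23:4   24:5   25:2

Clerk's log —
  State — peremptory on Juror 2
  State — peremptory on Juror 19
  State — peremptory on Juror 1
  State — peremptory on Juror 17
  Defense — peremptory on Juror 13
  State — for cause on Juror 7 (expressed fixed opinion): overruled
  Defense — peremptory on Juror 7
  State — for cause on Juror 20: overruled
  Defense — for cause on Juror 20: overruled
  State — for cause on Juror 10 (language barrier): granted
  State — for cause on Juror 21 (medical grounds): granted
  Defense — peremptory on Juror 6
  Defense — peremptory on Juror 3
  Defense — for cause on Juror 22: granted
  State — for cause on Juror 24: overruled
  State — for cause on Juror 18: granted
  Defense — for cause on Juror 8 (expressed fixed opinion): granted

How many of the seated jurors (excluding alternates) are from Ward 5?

Removed: #1, #2, #3, #6, #7, #8, #10, #13, #17, #18, #19, #21, #22.
Seated jurors 1–6: #4, #5, #9, #11, #12, #14 (alternates #15, #16, #20, #23 not counted).
None of those are in Ward 5 → 0.

0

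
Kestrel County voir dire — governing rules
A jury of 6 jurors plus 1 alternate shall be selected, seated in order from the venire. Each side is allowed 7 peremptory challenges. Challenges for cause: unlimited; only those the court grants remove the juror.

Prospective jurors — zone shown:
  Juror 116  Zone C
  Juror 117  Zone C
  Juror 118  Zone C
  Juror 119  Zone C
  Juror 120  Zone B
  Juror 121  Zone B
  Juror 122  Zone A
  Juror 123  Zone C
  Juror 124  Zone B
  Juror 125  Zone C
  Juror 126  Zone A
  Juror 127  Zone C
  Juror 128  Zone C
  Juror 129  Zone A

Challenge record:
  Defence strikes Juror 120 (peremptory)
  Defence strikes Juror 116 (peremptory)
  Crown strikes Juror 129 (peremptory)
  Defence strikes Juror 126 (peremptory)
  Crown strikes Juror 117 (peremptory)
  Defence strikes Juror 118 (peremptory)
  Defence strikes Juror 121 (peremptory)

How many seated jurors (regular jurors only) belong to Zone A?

Removed: #116, #117, #118, #120, #121, #126, #129.
Seated jurors 1–6: #119, #122, #123, #124, #125, #127 (alternates #128 not counted).
Of those, in Zone A: #122 → 1.

1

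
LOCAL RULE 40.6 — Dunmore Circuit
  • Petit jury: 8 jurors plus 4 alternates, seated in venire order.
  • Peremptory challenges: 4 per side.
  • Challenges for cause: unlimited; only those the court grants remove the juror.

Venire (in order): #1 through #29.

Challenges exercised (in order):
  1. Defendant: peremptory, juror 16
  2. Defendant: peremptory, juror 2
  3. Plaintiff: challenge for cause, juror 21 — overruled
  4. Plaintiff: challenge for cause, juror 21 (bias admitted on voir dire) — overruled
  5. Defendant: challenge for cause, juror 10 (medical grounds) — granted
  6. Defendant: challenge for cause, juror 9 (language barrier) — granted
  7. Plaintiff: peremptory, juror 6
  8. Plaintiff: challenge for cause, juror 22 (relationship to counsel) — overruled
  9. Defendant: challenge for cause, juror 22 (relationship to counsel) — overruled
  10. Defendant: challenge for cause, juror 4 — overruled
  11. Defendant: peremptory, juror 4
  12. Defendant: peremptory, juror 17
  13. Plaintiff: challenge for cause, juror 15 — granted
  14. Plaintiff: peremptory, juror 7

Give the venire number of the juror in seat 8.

Removed: #2, #4, #6, #7, #9, #10, #15, #16, #17. (#21, #22 stay — for-cause denied.)
Seating in order: seats 1–8 → #1, #3, #5, #8, #11, #12, #13, #14; alternates → #18, #19, #20, #21.
So seat 8 is #14.

14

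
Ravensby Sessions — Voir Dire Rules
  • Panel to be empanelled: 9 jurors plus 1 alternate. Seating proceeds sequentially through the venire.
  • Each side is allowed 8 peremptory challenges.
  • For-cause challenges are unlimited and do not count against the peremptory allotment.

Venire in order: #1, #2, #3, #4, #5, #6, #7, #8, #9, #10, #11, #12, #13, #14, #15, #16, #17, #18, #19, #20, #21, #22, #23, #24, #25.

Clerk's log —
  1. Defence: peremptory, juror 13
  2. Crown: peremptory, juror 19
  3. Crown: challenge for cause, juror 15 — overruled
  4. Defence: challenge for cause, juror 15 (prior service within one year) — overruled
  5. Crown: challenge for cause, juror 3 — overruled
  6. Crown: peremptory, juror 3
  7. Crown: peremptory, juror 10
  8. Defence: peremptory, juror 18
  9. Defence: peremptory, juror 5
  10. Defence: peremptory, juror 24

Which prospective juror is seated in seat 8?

Removed: #3, #5, #10, #13, #18, #19, #24. (#15 stays — for-cause denied.)
Seating in order: seats 1–9 → #1, #2, #4, #6, #7, #8, #9, #11, #12; alternates → #14.
So seat 8 is #11.

11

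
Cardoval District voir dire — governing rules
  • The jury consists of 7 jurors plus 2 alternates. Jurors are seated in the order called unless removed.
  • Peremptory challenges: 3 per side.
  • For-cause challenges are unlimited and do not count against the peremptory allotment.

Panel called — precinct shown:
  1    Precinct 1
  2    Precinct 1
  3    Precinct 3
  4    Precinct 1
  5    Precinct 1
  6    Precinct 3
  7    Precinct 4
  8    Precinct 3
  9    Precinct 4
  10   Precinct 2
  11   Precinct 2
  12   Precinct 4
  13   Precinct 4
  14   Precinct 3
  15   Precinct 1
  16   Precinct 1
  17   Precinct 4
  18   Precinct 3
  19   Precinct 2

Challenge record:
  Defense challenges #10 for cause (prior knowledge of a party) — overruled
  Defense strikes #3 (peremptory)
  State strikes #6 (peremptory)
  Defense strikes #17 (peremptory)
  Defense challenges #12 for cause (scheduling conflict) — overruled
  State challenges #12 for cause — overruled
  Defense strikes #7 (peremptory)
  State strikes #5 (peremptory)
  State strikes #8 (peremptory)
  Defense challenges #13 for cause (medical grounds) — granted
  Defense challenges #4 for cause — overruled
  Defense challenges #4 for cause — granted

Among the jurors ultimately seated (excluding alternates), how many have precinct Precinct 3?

1

Removed: #3, #4, #5, #6, #7, #8, #13, #17.
Seated jurors 1–7: #1, #2, #9, #10, #11, #12, #14 (alternates #15, #16 not counted).
Of those, in Precinct 3: #14 → 1.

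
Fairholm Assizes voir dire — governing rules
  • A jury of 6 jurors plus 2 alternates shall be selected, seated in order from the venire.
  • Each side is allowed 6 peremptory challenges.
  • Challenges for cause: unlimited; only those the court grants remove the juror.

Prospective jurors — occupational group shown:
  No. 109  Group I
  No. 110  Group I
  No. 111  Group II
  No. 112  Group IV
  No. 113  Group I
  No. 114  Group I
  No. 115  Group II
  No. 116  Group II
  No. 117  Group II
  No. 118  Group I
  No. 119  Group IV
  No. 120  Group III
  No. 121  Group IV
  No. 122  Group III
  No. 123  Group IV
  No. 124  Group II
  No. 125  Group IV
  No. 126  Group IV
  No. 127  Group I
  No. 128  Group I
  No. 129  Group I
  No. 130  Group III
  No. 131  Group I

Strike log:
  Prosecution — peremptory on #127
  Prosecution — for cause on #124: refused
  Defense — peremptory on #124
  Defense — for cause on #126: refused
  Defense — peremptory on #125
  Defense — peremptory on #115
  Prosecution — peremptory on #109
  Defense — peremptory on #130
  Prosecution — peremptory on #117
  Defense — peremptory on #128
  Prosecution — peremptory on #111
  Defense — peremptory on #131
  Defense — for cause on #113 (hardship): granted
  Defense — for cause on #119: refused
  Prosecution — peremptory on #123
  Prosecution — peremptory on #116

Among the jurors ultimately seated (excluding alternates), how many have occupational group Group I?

Removed: #109, #111, #113, #115, #116, #117, #123, #124, #125, #127, #128, #130, #131.
Seated jurors 1–6: #110, #112, #114, #118, #119, #120 (alternates #121, #122 not counted).
Of those, in Group I: #110, #114, #118 → 3.

3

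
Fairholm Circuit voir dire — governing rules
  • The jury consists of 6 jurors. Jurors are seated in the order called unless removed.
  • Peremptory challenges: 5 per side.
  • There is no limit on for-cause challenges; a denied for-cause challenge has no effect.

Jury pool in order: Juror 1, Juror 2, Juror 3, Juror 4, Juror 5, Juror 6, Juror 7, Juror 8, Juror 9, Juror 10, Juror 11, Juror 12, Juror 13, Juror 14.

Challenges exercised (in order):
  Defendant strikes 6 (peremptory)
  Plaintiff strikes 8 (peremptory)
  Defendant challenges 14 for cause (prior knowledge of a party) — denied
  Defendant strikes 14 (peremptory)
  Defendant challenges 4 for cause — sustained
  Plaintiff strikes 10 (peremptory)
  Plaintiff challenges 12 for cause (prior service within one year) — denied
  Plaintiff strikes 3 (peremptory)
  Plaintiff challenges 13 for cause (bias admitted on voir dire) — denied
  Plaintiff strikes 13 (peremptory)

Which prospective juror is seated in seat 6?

11

Removed: #3, #4, #6, #8, #10, #13, #14. (#12 stays — for-cause denied.)
Seating in order: seats 1–6 → #1, #2, #5, #7, #9, #11.
So seat 6 is #11.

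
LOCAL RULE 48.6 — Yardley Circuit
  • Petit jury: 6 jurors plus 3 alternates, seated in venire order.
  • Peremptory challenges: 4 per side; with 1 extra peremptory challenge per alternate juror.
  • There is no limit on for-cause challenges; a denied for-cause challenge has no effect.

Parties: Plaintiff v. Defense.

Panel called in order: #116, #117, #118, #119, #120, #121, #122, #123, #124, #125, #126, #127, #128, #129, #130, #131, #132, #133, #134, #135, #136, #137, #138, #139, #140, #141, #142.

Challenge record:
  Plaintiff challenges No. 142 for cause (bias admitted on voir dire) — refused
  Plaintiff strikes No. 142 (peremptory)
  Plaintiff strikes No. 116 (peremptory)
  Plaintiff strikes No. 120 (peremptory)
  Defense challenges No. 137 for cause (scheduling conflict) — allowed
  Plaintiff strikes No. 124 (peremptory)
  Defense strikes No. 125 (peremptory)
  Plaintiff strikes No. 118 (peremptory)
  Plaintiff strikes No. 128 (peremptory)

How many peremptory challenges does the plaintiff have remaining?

Plaintiff allotment: 4 base + 1 × 3 alternates = 7.
Plaintiff peremptories used: #142, #116, #120, #124, #118, #128 — 6 (the for-cause on #142 doesn't count).
Remaining: 7 − 6 = 1.

1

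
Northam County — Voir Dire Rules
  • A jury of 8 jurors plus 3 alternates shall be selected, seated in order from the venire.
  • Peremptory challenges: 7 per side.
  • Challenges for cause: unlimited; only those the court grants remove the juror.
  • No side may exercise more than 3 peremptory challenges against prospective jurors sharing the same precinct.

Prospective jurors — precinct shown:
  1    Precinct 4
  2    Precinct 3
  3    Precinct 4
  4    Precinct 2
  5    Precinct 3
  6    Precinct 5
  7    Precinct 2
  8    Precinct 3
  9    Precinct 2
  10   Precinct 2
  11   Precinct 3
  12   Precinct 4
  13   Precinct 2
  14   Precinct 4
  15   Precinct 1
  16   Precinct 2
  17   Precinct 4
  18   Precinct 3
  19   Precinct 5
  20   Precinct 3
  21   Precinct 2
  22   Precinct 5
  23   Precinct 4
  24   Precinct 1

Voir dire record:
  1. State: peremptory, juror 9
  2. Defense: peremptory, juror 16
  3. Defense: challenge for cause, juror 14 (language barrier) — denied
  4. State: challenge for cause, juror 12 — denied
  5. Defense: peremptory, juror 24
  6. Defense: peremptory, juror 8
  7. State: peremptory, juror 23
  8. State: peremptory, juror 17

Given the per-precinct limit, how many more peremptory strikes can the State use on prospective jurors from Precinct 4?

1

State peremptories so far: #9, #23, #17 — 3 of 7 used, 4 left overall.
Against Precinct 4: #23, #17 — 2 used; per-precinct cap 3 leaves 1.
Binding limit: min(4, 1) = 1.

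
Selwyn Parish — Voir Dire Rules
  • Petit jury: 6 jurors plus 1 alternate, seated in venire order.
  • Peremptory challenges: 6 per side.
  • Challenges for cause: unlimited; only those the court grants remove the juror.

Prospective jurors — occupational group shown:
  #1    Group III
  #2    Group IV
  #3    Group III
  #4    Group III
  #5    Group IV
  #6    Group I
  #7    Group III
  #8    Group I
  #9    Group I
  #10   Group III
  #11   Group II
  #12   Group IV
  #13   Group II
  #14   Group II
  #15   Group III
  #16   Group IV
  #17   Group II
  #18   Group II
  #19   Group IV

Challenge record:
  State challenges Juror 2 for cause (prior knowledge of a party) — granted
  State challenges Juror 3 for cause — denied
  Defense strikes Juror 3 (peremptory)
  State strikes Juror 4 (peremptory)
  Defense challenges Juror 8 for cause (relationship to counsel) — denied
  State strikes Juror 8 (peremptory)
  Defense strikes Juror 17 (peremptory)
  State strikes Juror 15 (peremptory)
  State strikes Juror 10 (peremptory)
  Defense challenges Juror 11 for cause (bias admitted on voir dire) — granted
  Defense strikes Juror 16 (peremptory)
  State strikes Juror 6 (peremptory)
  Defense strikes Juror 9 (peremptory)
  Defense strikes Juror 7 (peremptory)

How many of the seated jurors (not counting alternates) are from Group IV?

2

Removed: #2, #3, #4, #6, #7, #8, #9, #10, #11, #15, #16, #17.
Seated jurors 1–6: #1, #5, #12, #13, #14, #18 (alternates #19 not counted).
Of those, in Group IV: #5, #12 → 2.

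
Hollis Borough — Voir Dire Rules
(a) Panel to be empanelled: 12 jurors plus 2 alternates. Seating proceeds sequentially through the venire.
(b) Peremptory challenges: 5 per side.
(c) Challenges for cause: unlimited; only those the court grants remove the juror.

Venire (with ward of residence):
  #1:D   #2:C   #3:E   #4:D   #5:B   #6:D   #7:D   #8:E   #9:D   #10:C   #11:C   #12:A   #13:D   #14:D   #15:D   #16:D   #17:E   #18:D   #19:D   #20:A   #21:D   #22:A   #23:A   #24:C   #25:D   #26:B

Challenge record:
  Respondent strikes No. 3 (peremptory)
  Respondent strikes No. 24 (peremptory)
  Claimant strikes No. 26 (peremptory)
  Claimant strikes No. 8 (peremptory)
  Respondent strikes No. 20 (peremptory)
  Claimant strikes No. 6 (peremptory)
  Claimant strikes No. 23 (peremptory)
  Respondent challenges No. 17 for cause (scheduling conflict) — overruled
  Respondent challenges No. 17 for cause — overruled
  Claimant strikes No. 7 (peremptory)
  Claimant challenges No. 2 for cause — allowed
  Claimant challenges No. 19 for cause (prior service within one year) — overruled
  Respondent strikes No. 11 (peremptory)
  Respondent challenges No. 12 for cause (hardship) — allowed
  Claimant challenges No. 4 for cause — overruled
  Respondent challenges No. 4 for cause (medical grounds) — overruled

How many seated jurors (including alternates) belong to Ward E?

Removed: #2, #3, #6, #7, #8, #11, #12, #20, #23, #24, #26.
Seated (14 incl. alternates): #1, #4, #5, #9, #10, #13, #14, #15, #16, #17, #18, #19, #21, #22.
Of those, in Ward E: #17 → 1.

1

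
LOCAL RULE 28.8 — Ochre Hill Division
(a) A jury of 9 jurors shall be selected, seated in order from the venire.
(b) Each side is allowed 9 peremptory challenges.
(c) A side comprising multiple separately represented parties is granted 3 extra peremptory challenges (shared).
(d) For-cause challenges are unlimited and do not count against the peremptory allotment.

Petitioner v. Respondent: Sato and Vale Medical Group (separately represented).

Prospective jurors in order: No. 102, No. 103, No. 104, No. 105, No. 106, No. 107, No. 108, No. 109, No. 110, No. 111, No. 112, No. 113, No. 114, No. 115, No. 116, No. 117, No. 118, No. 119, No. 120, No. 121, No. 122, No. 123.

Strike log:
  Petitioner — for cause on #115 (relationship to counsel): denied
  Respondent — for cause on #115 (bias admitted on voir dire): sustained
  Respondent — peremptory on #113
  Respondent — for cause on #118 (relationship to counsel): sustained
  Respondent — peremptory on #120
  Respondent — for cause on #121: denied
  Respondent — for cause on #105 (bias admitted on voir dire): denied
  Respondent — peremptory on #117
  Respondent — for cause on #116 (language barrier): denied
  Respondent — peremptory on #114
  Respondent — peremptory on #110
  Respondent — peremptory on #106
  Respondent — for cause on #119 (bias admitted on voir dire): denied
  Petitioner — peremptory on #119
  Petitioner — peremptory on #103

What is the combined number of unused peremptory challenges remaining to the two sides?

Petitioner allotment: 9. Respondent allotment: 9 base + 3 multi-party = 12.
Petitioner peremptories used: #119, #103 — 2 (the for-cause on #115 doesn't count).
Respondent peremptories used: #113, #120, #117, #114, #110, #106 — 6 (for-cause on #115, #118, #121, #105, #116, #119 don't count).
Remaining: (9 − 2) + (12 − 6) = 13.

13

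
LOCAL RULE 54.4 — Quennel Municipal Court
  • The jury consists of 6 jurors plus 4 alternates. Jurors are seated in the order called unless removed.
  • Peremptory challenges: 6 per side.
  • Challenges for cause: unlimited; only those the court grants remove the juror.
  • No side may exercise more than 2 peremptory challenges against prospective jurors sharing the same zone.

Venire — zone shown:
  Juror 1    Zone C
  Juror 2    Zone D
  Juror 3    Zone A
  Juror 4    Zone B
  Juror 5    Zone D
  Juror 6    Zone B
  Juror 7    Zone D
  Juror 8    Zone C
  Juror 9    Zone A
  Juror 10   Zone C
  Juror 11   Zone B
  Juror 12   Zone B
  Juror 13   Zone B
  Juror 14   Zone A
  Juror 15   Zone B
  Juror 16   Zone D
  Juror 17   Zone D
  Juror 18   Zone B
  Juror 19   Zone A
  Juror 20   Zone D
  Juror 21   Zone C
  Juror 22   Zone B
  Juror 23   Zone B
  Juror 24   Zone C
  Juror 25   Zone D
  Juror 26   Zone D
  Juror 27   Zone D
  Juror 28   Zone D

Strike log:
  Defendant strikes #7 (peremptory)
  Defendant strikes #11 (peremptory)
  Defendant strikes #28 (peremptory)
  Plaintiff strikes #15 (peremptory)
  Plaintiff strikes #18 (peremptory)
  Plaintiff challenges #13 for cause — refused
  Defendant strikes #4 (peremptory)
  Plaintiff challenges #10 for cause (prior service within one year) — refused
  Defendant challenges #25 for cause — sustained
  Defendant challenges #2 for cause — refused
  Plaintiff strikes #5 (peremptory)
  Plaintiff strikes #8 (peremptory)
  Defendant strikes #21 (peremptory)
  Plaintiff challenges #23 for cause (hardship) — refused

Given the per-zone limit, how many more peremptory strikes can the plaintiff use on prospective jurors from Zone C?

1

Plaintiff peremptories so far: #15, #18, #5, #8 — 4 of 6 used, 2 left overall.
Against Zone C: #8 — 1 used; per-zone cap 2 leaves 1.
Binding limit: min(2, 1) = 1.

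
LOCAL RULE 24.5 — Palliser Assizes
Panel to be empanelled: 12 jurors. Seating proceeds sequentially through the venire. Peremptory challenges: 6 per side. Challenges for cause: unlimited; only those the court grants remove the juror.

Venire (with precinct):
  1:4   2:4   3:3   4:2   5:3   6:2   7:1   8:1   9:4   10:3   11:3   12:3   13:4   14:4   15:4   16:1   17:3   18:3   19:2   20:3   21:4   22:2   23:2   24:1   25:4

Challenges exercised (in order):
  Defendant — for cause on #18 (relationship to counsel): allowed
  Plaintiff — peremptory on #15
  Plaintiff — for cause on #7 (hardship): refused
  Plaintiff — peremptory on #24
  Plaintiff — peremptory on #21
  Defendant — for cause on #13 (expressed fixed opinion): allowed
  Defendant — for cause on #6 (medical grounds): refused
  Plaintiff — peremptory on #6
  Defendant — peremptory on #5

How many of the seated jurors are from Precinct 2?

1

Removed: #5, #6, #13, #15, #18, #21, #24.
Seated jurors 1–12: #1, #2, #3, #4, #7, #8, #9, #10, #11, #12, #14, #16.
Of those, in Precinct 2: #4 → 1.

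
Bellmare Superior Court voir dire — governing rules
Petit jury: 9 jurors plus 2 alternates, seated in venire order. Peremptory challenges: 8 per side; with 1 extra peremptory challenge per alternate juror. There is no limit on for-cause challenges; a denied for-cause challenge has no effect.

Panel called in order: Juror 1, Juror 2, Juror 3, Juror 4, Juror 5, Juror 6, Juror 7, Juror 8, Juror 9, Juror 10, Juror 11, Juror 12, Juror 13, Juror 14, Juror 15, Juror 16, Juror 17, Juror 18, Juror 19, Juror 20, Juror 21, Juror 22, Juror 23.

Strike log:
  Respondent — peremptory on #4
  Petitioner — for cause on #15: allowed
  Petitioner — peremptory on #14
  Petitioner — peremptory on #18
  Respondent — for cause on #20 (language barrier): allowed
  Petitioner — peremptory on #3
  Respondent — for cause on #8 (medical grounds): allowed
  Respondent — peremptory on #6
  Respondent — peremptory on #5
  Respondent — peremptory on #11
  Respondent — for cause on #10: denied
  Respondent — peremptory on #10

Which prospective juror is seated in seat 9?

Removed: #3, #4, #5, #6, #8, #10, #11, #14, #15, #18, #20.
Seating in order: seats 1–9 → #1, #2, #7, #9, #12, #13, #16, #17, #19; alternates → #21, #22.
So seat 9 is #19.

19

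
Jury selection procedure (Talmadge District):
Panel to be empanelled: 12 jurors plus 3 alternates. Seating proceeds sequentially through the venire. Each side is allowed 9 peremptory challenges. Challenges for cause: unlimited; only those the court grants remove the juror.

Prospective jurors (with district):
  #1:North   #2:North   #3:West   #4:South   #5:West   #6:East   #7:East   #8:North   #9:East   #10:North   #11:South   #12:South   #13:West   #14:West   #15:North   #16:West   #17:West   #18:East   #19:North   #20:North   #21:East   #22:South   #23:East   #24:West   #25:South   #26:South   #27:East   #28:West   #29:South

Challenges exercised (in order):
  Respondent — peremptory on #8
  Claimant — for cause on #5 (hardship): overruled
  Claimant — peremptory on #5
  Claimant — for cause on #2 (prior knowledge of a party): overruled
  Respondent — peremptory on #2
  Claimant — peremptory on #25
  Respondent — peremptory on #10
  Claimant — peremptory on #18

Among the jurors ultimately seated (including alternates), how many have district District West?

Removed: #2, #5, #8, #10, #18, #25.
Seated (15 incl. alternates): #1, #3, #4, #6, #7, #9, #11, #12, #13, #14, #15, #16, #17, #19, #20.
Of those, in District West: #3, #13, #14, #16, #17 → 5.

5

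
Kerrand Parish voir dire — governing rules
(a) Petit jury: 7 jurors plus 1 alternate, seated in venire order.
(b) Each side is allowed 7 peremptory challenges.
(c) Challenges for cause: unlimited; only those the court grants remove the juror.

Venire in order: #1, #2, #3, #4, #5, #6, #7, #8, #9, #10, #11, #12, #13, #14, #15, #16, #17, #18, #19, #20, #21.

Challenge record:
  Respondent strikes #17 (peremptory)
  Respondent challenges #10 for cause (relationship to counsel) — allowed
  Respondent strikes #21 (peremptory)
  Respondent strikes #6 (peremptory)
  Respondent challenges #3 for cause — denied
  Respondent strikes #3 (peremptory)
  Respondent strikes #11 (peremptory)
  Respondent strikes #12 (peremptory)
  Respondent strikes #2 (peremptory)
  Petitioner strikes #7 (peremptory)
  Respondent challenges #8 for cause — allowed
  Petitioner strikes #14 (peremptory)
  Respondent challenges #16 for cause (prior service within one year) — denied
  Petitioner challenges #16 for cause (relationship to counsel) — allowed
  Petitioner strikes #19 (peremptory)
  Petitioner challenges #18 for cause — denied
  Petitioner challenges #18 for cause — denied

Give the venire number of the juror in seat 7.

18

Removed: #2, #3, #6, #7, #8, #10, #11, #12, #14, #16, #17, #19, #21. (#18 stays — for-cause denied.)
Seating in order: seats 1–7 → #1, #4, #5, #9, #13, #15, #18; alternates → #20.
So seat 7 is #18.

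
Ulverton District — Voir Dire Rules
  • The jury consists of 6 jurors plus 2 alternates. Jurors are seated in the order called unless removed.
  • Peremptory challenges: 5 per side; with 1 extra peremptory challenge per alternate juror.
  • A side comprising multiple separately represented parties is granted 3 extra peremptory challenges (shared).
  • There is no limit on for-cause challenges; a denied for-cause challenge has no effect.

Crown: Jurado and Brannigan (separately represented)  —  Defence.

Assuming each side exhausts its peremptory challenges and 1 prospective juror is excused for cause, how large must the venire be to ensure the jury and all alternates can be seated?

Seats to fill: 6 + 2 alternates = 8.
Peremptories — Crown: 5 + 1×2 + 3 = 10; Defence: 5 + 1×2 = 7; total 17.
For-cause removals: 1.
Minimum venire: 8 + 17 + 1 = 26.

26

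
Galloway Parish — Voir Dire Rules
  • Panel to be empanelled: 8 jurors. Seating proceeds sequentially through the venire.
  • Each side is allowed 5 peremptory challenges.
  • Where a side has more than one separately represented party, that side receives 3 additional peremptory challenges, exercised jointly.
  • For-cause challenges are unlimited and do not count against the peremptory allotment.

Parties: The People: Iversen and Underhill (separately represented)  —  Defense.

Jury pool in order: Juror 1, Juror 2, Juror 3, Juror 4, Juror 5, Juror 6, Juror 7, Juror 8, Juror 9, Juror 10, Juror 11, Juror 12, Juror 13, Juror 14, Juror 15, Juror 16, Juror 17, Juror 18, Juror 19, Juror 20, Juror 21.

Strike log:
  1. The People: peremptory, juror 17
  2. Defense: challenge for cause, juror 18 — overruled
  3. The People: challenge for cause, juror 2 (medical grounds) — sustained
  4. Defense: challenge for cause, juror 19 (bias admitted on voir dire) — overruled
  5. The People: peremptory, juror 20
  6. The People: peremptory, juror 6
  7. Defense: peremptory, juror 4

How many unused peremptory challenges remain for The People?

The People allotment: 5 base + 3 multi-party = 8.
The People peremptories used: #17, #20, #6 — 3 (the for-cause on #2 doesn't count).
Remaining: 8 − 3 = 5.

5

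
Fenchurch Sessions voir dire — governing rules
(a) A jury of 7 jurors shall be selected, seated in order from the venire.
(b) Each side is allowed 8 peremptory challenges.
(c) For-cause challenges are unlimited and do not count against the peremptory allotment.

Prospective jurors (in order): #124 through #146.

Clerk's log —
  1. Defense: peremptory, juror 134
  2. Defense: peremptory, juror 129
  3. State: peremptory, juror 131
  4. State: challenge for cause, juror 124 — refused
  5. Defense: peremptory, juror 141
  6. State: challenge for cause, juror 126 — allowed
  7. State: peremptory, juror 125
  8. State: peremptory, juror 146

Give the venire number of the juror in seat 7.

135

Removed: #125, #126, #129, #131, #134, #141, #146. (#124 stays — for-cause denied.)
Seating in order: seats 1–7 → #124, #127, #128, #130, #132, #133, #135.
So seat 7 is #135.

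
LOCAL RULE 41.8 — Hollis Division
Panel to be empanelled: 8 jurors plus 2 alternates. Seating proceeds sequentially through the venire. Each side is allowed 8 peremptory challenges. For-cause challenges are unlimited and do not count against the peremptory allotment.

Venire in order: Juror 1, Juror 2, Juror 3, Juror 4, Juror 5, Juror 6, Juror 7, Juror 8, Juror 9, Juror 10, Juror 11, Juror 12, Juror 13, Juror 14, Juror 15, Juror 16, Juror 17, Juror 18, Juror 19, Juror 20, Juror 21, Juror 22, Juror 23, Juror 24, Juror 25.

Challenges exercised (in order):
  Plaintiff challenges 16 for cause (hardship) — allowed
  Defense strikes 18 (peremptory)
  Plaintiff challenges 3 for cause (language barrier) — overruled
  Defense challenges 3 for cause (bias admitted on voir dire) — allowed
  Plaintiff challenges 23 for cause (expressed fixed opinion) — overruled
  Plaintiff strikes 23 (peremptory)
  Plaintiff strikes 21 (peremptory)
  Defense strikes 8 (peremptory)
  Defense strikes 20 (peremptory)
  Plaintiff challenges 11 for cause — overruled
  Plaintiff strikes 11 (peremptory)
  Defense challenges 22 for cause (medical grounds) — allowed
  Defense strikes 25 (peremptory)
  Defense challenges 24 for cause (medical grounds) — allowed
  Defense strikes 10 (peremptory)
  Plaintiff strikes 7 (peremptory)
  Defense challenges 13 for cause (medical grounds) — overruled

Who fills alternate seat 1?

Removed: #3, #7, #8, #10, #11, #16, #18, #20, #21, #22, #23, #24, #25. (#13 stays — for-cause denied.)
Filling seats in venire order through position 9: #1, #2, #4, #5, #6, #9, #12, #13, #14.
So alternate 1 is #14.

14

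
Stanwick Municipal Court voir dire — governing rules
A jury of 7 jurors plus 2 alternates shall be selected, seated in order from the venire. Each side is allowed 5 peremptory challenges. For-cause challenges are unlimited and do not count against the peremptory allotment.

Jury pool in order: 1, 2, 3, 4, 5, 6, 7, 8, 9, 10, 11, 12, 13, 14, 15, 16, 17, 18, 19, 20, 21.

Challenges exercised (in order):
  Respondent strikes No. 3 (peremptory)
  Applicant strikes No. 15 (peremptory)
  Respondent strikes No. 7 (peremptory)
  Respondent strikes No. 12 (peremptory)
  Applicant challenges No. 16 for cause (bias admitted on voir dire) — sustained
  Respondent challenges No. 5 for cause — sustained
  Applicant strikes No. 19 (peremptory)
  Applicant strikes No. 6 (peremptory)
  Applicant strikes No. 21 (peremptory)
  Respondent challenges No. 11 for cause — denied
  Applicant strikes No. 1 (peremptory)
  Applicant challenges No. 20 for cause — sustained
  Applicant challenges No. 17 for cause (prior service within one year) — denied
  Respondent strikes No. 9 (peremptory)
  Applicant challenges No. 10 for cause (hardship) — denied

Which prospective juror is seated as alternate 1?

17

Removed: #1, #3, #5, #6, #7, #9, #12, #15, #16, #19, #20, #21. (#10, #11, #17 stay — for-cause denied.)
Seating in order: seats 1–7 → #2, #4, #8, #10, #11, #13, #14; alternates → #17, #18.
So alternate 1 is #17.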